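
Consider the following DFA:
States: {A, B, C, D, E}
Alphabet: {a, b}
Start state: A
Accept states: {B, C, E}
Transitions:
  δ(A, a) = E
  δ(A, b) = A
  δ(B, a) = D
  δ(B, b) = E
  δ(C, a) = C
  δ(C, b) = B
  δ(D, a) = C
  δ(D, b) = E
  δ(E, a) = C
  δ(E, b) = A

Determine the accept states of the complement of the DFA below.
Complement accept states = All states \ Original accept states
= {A, B, C, D, E} \ {B, C, E}
{A, D}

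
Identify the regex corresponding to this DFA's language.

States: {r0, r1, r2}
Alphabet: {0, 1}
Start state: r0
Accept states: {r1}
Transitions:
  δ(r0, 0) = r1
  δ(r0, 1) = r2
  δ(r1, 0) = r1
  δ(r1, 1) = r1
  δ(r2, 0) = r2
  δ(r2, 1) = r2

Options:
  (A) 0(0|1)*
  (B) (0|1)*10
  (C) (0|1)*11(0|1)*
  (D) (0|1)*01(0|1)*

Check each option against the DFA on short strings; one disagreement eliminates an option:
  (A) 0(0|1)*: agrees with the DFA on every string of length ≤ 6
  (B) (0|1)*10: on '0' the DFA goes r0 → r1 and accepts (r1 ∈ Accept), but the regex does not match it → eliminate
  (C) (0|1)*11(0|1)*: on '0' the DFA goes r0 → r1 and accepts (r1 ∈ Accept), but the regex does not match it → eliminate
  (D) (0|1)*01(0|1)*: on '0' the DFA goes r0 → r1 and accepts (r1 ∈ Accept), but the regex does not match it → eliminate
Only (A) is consistent with the DFA.
(A) 0(0|1)*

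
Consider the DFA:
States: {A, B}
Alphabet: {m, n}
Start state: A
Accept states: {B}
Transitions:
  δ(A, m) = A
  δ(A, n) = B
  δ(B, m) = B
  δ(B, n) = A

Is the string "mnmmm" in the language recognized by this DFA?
Processing string "mnmmm":
  A --m--> A
  A --n--> B
  B --m--> B
  B --m--> B
  B --m--> B
Final state: B
Accept states: {B}
Yes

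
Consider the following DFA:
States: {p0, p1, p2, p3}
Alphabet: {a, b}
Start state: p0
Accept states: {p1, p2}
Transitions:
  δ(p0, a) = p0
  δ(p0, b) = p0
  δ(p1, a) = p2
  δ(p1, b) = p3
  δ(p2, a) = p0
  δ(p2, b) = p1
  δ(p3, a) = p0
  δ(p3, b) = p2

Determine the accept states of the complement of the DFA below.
Complement accept states = All states \ Original accept states
= {p0, p1, p2, p3} \ {p1, p2}
{p0, p3}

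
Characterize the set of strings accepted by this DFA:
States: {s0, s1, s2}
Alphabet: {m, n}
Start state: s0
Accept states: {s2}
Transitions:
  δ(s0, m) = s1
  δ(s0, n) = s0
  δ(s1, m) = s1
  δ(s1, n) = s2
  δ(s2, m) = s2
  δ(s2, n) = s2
Testing a few strings:
  'nnm' → reject
  'n' → reject
  'nn' → reject
  'nmn' → accept
State roles: s0=no m seen yet; s1=seen a m, waiting for n; s2=substring mn seen
All strings over {m,n} containing the substring mn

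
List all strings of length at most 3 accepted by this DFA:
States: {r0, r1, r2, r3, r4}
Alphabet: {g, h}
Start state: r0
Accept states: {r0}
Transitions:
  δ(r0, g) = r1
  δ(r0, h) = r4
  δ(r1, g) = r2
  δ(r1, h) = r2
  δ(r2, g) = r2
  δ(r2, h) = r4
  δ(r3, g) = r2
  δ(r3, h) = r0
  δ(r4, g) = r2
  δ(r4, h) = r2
ε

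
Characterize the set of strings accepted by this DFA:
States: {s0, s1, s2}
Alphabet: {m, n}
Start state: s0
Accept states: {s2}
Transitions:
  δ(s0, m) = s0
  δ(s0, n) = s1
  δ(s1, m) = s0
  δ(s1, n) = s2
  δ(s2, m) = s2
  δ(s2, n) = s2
Testing a few strings:
  'mmnm' → reject
  'nn' → accept
  'mn' → reject
  'nmnn' → accept
State roles: s0=no progress toward nn; s1=one trailing n; s2=substring nn seen
All strings over {m,n} containing the substring nn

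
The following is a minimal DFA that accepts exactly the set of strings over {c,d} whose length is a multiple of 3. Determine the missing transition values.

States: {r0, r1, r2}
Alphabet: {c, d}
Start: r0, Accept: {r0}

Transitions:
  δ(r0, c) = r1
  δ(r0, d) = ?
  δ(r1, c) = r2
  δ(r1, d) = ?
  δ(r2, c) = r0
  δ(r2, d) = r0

From the language and accept set, identify what each state tracks — r0: length ≡ 0 (mod 3); r1: length ≡ 1 (mod 3); r2: length ≡ 2 (mod 3).
Each missing δ(q, a) is the state matching the new tracked value after reading a.
δ(r0, d) = r1; δ(r1, d) = r2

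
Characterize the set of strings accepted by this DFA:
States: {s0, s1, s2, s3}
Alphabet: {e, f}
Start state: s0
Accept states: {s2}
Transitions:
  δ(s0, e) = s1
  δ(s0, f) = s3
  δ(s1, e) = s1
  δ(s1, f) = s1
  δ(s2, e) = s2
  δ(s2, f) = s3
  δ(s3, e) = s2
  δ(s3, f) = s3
Testing a few strings:
  'fff' → reject
  'eeee' → reject
  'eff' → reject
  'f' → reject
State roles: s0=no input read; s1=started with e (dead); s2=started with f, last symbol e; s3=started with f, last symbol f
All strings over {e,f} that start with f and end with e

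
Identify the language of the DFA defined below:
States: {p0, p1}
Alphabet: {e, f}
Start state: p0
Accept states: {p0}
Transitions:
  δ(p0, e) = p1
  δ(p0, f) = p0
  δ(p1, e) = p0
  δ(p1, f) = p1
Testing a few strings:
  'ee' → accept
  'ff' → accept
  'eef' → accept
  'ef' → reject
State roles: p0=even number of e's so far; p1=odd number of e's so far
All strings over {e,f} with an even number of e's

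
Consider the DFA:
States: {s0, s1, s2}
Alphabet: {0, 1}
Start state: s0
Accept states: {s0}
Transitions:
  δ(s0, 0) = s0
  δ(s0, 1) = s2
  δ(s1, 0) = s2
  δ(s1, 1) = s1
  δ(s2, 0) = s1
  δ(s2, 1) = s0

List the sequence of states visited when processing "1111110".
read '1': s0 → s2
  read '1': s2 → s0
  read '1': s0 → s2
  read '1': s2 → s0
  read '1': s0 → s2
  read '1': s2 → s0
  read '0': s0 → s0
s0 -> s2 -> s0 -> s2 -> s0 -> s2 -> s0 -> s0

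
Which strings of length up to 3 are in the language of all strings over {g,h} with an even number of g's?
ε, h, gg, hh, ggh, ghg, hgg, hhh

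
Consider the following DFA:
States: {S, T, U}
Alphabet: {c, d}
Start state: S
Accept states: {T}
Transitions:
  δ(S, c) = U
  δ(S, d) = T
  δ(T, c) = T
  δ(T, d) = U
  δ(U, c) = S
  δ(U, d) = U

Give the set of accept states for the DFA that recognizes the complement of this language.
Complement accept states = All states \ Original accept states
= {S, T, U} \ {T}
{S, U}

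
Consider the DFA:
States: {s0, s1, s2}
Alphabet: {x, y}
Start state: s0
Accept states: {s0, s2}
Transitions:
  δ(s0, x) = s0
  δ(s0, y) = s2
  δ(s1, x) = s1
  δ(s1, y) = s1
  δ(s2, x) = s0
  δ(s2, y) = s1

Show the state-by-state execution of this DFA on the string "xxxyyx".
read 'x': s0 → s0
  read 'x': s0 → s0
  read 'x': s0 → s0
  read 'y': s0 → s2
  read 'y': s2 → s1
  read 'x': s1 → s1
s0 -> s0 -> s0 -> s0 -> s2 -> s1 -> s1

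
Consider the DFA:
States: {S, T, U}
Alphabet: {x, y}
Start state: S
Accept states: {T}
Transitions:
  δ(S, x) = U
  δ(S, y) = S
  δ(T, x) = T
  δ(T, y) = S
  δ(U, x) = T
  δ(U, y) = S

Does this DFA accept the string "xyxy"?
Processing string "xyxy":
  S --x--> U
  U --y--> S
  S --x--> U
  U --y--> S
Final state: S
Accept states: {T}
No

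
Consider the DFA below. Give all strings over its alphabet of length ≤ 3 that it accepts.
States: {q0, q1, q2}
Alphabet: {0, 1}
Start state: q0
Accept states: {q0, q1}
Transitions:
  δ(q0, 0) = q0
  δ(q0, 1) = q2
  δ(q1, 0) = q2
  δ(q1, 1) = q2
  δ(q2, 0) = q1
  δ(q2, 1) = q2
ε, 0, 00, 10, 000, 010, 110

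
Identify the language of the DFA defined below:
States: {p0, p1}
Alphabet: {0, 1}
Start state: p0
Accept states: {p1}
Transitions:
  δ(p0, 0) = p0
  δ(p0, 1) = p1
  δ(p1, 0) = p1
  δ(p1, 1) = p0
Testing a few strings:
  '110' → reject
  '10' → accept
  '1' → accept
  '0' → reject
State roles: p0=even number of 1's so far; p1=odd number of 1's so far
All binary strings with an odd number of 1's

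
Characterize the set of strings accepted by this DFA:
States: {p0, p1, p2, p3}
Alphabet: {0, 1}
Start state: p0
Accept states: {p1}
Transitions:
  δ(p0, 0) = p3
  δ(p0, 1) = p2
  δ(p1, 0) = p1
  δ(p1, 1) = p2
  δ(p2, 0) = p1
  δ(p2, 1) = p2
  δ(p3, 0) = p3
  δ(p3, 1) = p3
Testing a few strings:
  '011' → reject
  '01' → reject
  '11' → reject
  '0' → reject
State roles: p0=no input read; p1=started with 1, last symbol 0; p2=started with 1, last symbol 1; p3=started with 0 (dead)
All binary strings that start with 1 and end with 0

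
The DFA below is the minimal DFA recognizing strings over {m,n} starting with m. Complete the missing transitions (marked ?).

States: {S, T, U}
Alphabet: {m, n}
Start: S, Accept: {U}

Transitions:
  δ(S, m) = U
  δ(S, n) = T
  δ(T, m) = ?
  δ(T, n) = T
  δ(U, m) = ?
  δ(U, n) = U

From the language and accept set, identify what each state tracks — S: no input read; T: started with n (dead); U: started with m.
Each missing δ(q, a) is the state matching the new tracked value after reading a.
δ(T, m) = T; δ(U, m) = U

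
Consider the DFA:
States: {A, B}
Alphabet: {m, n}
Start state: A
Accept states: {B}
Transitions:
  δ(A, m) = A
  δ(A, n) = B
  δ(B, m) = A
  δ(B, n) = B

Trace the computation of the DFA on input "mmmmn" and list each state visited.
read 'm': A → A
  read 'm': A → A
  read 'm': A → A
  read 'm': A → A
  read 'n': A → B
A -> A -> A -> A -> A -> B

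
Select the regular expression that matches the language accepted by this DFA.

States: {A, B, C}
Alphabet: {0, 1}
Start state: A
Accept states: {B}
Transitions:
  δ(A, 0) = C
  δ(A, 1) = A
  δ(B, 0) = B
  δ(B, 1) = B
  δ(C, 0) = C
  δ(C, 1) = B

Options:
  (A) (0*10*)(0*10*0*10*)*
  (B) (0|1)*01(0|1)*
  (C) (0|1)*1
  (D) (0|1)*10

Check each option against the DFA on short strings; one disagreement eliminates an option:
  (A) (0*10*)(0*10*0*10*)*: on '1' the DFA goes A → A and rejects (A ∉ Accept), but the regex matches it → eliminate
  (B) (0|1)*01(0|1)*: agrees with the DFA on every string of length ≤ 6
  (C) (0|1)*1: on '1' the DFA goes A → A and rejects (A ∉ Accept), but the regex matches it → eliminate
  (D) (0|1)*10: on '01' the DFA goes A → C → B and accepts (B ∈ Accept), but the regex does not match it → eliminate
Only (B) is consistent with the DFA.
(B) (0|1)*01(0|1)*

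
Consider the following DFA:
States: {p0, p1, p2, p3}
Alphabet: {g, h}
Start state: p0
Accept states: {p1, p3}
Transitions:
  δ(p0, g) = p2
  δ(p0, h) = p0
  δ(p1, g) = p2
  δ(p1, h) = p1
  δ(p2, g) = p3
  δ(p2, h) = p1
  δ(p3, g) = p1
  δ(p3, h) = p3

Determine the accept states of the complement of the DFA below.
Complement accept states = All states \ Original accept states
= {p0, p1, p2, p3} \ {p1, p3}
{p0, p2}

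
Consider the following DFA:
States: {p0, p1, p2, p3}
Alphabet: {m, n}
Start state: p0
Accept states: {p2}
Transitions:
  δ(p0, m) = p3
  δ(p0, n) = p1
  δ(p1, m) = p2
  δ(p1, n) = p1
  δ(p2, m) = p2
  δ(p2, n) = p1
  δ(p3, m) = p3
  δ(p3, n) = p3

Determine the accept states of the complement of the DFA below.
Complement accept states = All states \ Original accept states
= {p0, p1, p2, p3} \ {p2}
{p0, p1, p3}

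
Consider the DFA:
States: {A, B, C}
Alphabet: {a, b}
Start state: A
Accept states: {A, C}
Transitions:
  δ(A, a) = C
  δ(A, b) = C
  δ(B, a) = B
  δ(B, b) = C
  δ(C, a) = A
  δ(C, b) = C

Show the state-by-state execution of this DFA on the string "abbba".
read 'a': A → C
  read 'b': C → C
  read 'b': C → C
  read 'b': C → C
  read 'a': C → A
A -> C -> C -> C -> C -> A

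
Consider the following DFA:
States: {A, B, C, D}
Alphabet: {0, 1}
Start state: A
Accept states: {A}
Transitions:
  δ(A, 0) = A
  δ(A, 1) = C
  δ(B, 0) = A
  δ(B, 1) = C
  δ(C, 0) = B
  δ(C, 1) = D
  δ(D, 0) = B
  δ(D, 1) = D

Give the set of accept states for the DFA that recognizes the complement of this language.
Complement accept states = All states \ Original accept states
= {A, B, C, D} \ {A}
{B, C, D}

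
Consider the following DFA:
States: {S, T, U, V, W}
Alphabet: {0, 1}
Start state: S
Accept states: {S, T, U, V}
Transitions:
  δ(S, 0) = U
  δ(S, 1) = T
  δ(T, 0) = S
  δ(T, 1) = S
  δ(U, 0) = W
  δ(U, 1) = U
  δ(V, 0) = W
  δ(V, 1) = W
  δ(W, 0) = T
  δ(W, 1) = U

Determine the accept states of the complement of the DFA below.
Complement accept states = All states \ Original accept states
= {S, T, U, V, W} \ {S, T, U, V}
{W}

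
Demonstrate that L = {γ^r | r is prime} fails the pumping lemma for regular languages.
Assume L is regular with pumping length p. Idea: pumping by a suitable count produces a composite length.
Let q be a prime with q ≥ p and choose s = γ^q ∈ L. By the pumping lemma, s = xyz with |xy| ≤ p, |y| = k ≥ 1. Take i = q+1: |xy^(q+1)z| = q + q·k = q(1+k). Since q ≥ 2 and 1+k ≥ 2, q(1+k) is composite, so xy^(q+1)z ∉ L.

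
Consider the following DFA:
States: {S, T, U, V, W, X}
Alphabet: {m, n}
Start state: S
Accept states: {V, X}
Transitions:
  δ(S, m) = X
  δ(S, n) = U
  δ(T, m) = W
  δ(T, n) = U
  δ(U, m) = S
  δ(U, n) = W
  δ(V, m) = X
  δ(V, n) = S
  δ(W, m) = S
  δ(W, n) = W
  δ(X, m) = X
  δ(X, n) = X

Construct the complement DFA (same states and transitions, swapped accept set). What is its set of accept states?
Complement accept states = All states \ Original accept states
= {S, T, U, V, W, X} \ {V, X}
{S, T, U, W}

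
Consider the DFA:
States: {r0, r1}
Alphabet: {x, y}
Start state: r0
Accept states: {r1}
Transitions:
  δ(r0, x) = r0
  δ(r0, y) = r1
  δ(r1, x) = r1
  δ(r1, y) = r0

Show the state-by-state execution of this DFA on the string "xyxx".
read 'x': r0 → r0
  read 'y': r0 → r1
  read 'x': r1 → r1
  read 'x': r1 → r1
r0 -> r0 -> r1 -> r1 -> r1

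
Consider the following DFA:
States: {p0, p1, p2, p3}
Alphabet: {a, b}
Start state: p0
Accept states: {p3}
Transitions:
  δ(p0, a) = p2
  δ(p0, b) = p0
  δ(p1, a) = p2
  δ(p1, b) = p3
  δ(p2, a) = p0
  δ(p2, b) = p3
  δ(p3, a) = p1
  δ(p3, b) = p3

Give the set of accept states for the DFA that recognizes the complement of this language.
Complement accept states = All states \ Original accept states
= {p0, p1, p2, p3} \ {p3}
{p0, p1, p2}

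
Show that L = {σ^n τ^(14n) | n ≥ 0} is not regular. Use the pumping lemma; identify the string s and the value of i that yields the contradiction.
Assume L is regular with pumping length p. Idea: pumping the σ-block breaks the 1:14 ratio.
Choose s = σ^p τ^(14p) (length 15p ≥ p). By the pumping lemma, s = xyz with |xy| ≤ p, |y| > 0, so y = σ^k with k ≥ 1. Then xy²z = σ^(p+k) τ^(14p). For this to be in L we would need 14p = 14(p+k), i.e. 14k = 0, contradicting k ≥ 1. So xy²z ∉ L.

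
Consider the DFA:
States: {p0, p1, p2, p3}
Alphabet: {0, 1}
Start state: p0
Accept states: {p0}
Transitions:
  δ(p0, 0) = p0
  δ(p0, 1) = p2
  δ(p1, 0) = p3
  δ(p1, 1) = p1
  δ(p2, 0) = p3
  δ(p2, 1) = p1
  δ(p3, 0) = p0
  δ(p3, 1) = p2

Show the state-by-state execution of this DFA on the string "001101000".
read '0': p0 → p0
  read '0': p0 → p0
  read '1': p0 → p2
  read '1': p2 → p1
  read '0': p1 → p3
  read '1': p3 → p2
  read '0': p2 → p3
  read '0': p3 → p0
  read '0': p0 → p0
p0 -> p0 -> p0 -> p2 -> p1 -> p3 -> p2 -> p3 -> p0 -> p0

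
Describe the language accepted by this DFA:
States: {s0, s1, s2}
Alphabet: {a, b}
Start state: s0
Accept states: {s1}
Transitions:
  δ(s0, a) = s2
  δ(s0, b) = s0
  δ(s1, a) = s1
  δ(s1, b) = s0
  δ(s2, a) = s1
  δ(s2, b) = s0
Testing a few strings:
  'bb' → reject
  'bba' → reject
  'bab' → reject
  'b' → reject
State roles: s0=last symbol not a; s1=two trailing a's; s2=one trailing a
All strings over {a,b} ending with aa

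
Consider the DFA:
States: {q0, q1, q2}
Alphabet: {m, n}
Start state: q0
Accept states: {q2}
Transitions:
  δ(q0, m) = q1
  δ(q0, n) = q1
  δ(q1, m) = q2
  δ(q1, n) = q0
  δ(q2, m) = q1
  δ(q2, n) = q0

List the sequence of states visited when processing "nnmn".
read 'n': q0 → q1
  read 'n': q1 → q0
  read 'm': q0 → q1
  read 'n': q1 → q0
q0 -> q1 -> q0 -> q1 -> q0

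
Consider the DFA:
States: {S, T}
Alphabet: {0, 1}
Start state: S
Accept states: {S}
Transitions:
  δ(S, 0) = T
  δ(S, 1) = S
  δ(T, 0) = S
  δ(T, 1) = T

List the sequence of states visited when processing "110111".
read '1': S → S
  read '1': S → S
  read '0': S → T
  read '1': T → T
  read '1': T → T
  read '1': T → T
S -> S -> S -> T -> T -> T -> T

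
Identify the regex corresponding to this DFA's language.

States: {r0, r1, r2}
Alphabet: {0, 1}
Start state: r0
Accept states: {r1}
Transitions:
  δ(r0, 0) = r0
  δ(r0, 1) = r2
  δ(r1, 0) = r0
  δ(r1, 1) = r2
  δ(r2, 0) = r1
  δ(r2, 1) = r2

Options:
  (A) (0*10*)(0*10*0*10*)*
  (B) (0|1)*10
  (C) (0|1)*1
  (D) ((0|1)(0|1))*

Check each option against the DFA on short strings; one disagreement eliminates an option:
  (A) (0*10*)(0*10*0*10*)*: on '1' the DFA goes r0 → r2 and rejects (r2 ∉ Accept), but the regex matches it → eliminate
  (B) (0|1)*10: agrees with the DFA on every string of length ≤ 6
  (C) (0|1)*1: on '1' the DFA goes r0 → r2 and rejects (r2 ∉ Accept), but the regex matches it → eliminate
  (D) ((0|1)(0|1))*: on ε the DFA stays in r0 and rejects (r0 ∉ Accept), but the regex matches it → eliminate
Only (B) is consistent with the DFA.
(B) (0|1)*10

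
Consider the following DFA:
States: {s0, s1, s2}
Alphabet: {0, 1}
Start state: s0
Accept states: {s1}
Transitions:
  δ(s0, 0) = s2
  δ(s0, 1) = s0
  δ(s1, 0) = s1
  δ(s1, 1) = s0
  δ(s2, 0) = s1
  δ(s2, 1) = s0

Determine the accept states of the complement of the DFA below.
Complement accept states = All states \ Original accept states
= {s0, s1, s2} \ {s1}
{s0, s2}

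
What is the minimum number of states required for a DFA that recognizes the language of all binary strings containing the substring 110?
By Myhill–Nerode, count the distinguishable equivalence classes: 4 classes — one per longest suffix of the input that is a prefix of '110' (lengths 0 through 2), plus an absorbing 'already seen 110' class.
4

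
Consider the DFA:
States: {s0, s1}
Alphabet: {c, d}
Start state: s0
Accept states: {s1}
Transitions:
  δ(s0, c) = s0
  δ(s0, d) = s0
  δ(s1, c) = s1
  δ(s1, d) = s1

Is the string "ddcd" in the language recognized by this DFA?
Processing string "ddcd":
  s0 --d--> s0
  s0 --d--> s0
  s0 --c--> s0
  s0 --d--> s0
Final state: s0
Accept states: {s1}
No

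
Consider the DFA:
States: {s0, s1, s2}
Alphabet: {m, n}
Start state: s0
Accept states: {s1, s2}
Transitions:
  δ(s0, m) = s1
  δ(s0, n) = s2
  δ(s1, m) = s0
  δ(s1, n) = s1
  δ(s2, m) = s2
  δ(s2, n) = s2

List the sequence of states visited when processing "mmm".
read 'm': s0 → s1
  read 'm': s1 → s0
  read 'm': s0 → s1
s0 -> s1 -> s0 -> s1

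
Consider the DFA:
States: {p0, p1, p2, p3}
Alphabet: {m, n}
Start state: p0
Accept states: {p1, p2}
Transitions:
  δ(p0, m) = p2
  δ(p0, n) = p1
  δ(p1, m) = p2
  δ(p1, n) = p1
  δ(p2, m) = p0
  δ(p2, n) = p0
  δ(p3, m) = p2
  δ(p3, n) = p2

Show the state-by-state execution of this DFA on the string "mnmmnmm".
read 'm': p0 → p2
  read 'n': p2 → p0
  read 'm': p0 → p2
  read 'm': p2 → p0
  read 'n': p0 → p1
  read 'm': p1 → p2
  read 'm': p2 → p0
p0 -> p2 -> p0 -> p2 -> p0 -> p1 -> p2 -> p0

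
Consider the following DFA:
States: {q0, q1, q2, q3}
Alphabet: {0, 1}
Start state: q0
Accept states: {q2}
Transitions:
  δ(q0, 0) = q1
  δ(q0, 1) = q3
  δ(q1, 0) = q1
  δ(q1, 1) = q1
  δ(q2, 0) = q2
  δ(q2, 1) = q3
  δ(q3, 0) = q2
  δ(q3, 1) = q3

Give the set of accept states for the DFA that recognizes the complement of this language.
Complement accept states = All states \ Original accept states
= {q0, q1, q2, q3} \ {q2}
{q0, q1, q3}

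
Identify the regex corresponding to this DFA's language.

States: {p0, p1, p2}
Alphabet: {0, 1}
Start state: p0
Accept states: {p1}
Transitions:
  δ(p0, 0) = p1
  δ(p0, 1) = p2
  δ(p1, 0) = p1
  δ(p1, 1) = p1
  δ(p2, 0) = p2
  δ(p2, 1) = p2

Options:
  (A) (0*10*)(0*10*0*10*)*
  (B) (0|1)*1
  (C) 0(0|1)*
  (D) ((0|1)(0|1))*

Check each option against the DFA on short strings; one disagreement eliminates an option:
  (A) (0*10*)(0*10*0*10*)*: on '0' the DFA goes p0 → p1 and accepts (p1 ∈ Accept), but the regex does not match it → eliminate
  (B) (0|1)*1: on '0' the DFA goes p0 → p1 and accepts (p1 ∈ Accept), but the regex does not match it → eliminate
  (C) 0(0|1)*: agrees with the DFA on every string of length ≤ 6
  (D) ((0|1)(0|1))*: on ε the DFA stays in p0 and rejects (p0 ∉ Accept), but the regex matches it → eliminate
Only (C) is consistent with the DFA.
(C) 0(0|1)*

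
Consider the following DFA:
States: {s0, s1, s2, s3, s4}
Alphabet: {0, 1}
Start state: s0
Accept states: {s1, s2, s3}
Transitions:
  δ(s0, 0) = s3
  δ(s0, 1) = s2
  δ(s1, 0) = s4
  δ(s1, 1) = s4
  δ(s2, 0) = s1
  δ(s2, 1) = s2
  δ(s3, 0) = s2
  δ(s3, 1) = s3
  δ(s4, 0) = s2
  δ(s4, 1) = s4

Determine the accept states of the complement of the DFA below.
Complement accept states = All states \ Original accept states
= {s0, s1, s2, s3, s4} \ {s1, s2, s3}
{s0, s4}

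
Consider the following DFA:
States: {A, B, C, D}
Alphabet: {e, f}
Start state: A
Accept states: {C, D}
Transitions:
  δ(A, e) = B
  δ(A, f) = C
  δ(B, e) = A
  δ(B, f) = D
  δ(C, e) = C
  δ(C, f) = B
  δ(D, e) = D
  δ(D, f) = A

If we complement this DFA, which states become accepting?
Complement accept states = All states \ Original accept states
= {A, B, C, D} \ {C, D}
{A, B}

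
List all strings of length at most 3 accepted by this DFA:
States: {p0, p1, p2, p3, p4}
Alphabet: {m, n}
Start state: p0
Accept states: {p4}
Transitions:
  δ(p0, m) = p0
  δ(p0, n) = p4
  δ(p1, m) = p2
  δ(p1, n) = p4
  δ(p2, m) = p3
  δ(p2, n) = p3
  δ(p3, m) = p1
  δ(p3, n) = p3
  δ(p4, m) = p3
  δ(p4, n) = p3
n, mn, mmn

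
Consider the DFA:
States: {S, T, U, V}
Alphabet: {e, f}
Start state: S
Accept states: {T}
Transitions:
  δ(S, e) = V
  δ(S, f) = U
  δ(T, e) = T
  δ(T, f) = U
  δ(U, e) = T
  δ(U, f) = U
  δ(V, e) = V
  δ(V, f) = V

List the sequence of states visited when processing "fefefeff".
read 'f': S → U
  read 'e': U → T
  read 'f': T → U
  read 'e': U → T
  read 'f': T → U
  read 'e': U → T
  read 'f': T → U
  read 'f': U → U
S -> U -> T -> U -> T -> U -> T -> U -> U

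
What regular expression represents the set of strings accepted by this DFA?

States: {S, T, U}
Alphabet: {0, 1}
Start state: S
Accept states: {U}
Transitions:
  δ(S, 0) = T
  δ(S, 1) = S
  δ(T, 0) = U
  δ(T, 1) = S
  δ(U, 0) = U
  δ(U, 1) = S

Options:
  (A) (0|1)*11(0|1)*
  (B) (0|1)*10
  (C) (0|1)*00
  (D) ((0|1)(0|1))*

Check each option against the DFA on short strings; one disagreement eliminates an option:
  (A) (0|1)*11(0|1)*: on '00' the DFA goes S → T → U and accepts (U ∈ Accept), but the regex does not match it → eliminate
  (B) (0|1)*10: on '00' the DFA goes S → T → U and accepts (U ∈ Accept), but the regex does not match it → eliminate
  (C) (0|1)*00: agrees with the DFA on every string of length ≤ 6
  (D) ((0|1)(0|1))*: on ε the DFA stays in S and rejects (S ∉ Accept), but the regex matches it → eliminate
Only (C) is consistent with the DFA.
(C) (0|1)*00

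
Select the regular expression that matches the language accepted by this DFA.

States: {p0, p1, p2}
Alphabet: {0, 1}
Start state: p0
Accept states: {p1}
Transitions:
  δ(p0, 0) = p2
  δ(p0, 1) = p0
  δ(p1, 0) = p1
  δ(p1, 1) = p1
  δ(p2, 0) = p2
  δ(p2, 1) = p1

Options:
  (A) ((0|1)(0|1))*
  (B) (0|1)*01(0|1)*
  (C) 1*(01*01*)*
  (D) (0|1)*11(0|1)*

Check each option against the DFA on short strings; one disagreement eliminates an option:
  (A) ((0|1)(0|1))*: on ε the DFA stays in p0 and rejects (p0 ∉ Accept), but the regex matches it → eliminate
  (B) (0|1)*01(0|1)*: agrees with the DFA on every string of length ≤ 6
  (C) 1*(01*01*)*: on ε the DFA stays in p0 and rejects (p0 ∉ Accept), but the regex matches it → eliminate
  (D) (0|1)*11(0|1)*: on '01' the DFA goes p0 → p2 → p1 and accepts (p1 ∈ Accept), but the regex does not match it → eliminate
Only (B) is consistent with the DFA.
(B) (0|1)*01(0|1)*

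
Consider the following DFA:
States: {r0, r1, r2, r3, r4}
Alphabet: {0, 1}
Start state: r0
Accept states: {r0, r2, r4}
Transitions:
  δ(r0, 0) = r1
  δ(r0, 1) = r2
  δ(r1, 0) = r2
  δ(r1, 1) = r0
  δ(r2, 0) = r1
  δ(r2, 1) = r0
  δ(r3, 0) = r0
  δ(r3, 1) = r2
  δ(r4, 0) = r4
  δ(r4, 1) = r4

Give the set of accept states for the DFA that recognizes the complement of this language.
Complement accept states = All states \ Original accept states
= {r0, r1, r2, r3, r4} \ {r0, r2, r4}
{r1, r3}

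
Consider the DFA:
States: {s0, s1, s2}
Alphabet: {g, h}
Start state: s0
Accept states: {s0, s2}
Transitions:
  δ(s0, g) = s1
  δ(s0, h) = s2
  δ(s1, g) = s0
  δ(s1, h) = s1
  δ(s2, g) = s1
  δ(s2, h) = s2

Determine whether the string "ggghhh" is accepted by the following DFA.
Processing string "ggghhh":
  s0 --g--> s1
  s1 --g--> s0
  s0 --g--> s1
  s1 --h--> s1
  s1 --h--> s1
  s1 --h--> s1
Final state: s1
Accept states: {s0, s2}
No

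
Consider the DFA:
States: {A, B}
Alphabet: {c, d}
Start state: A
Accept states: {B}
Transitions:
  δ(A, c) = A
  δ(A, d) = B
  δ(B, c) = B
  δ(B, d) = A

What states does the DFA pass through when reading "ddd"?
read 'd': A → B
  read 'd': B → A
  read 'd': A → B
A -> B -> A -> B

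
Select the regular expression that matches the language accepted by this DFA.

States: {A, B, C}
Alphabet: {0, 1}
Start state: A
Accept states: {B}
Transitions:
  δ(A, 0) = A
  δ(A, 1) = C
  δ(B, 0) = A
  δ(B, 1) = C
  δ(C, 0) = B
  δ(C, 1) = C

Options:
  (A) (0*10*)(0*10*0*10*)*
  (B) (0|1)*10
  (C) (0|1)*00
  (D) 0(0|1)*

Check each option against the DFA on short strings; one disagreement eliminates an option:
  (A) (0*10*)(0*10*0*10*)*: on '1' the DFA goes A → C and rejects (C ∉ Accept), but the regex matches it → eliminate
  (B) (0|1)*10: agrees with the DFA on every string of length ≤ 6
  (C) (0|1)*00: on '00' the DFA goes A → A → A and rejects (A ∉ Accept), but the regex matches it → eliminate
  (D) 0(0|1)*: on '0' the DFA goes A → A and rejects (A ∉ Accept), but the regex matches it → eliminate
Only (B) is consistent with the DFA.
(B) (0|1)*10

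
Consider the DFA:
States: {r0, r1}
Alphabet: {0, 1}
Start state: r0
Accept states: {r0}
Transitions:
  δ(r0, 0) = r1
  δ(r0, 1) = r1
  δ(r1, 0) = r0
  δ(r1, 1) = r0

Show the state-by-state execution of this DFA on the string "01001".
read '0': r0 → r1
  read '1': r1 → r0
  read '0': r0 → r1
  read '0': r1 → r0
  read '1': r0 → r1
r0 -> r1 -> r0 -> r1 -> r0 -> r1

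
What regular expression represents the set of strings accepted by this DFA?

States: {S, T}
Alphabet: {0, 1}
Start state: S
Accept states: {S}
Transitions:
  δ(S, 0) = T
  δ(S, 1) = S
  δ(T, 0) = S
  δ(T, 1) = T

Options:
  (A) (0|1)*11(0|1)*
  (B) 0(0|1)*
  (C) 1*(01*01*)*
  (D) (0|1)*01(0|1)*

Check each option against the DFA on short strings; one disagreement eliminates an option:
  (A) (0|1)*11(0|1)*: on ε the DFA stays in S and accepts (S ∈ Accept), but the regex does not match it → eliminate
  (B) 0(0|1)*: on ε the DFA stays in S and accepts (S ∈ Accept), but the regex does not match it → eliminate
  (C) 1*(01*01*)*: agrees with the DFA on every string of length ≤ 6
  (D) (0|1)*01(0|1)*: on ε the DFA stays in S and accepts (S ∈ Accept), but the regex does not match it → eliminate
Only (C) is consistent with the DFA.
(C) 1*(01*01*)*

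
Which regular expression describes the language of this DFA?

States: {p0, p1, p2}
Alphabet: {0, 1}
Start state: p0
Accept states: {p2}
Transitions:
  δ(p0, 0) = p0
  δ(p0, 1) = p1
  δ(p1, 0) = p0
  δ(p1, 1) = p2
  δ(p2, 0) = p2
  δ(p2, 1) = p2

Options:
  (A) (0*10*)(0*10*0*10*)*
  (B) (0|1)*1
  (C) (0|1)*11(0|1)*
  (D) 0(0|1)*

Check each option against the DFA on short strings; one disagreement eliminates an option:
  (A) (0*10*)(0*10*0*10*)*: on '1' the DFA goes p0 → p1 and rejects (p1 ∉ Accept), but the regex matches it → eliminate
  (B) (0|1)*1: on '1' the DFA goes p0 → p1 and rejects (p1 ∉ Accept), but the regex matches it → eliminate
  (C) (0|1)*11(0|1)*: agrees with the DFA on every string of length ≤ 6
  (D) 0(0|1)*: on '0' the DFA goes p0 → p0 and rejects (p0 ∉ Accept), but the regex matches it → eliminate
Only (C) is consistent with the DFA.
(C) (0|1)*11(0|1)*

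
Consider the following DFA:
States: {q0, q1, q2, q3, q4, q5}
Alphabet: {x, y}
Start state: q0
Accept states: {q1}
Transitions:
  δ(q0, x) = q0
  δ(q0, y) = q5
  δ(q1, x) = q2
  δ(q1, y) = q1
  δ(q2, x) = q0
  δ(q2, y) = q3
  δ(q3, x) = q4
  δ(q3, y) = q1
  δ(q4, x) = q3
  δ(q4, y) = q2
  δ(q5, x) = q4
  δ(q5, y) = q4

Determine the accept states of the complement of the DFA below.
Complement accept states = All states \ Original accept states
= {q0, q1, q2, q3, q4, q5} \ {q1}
{q0, q2, q3, q4, q5}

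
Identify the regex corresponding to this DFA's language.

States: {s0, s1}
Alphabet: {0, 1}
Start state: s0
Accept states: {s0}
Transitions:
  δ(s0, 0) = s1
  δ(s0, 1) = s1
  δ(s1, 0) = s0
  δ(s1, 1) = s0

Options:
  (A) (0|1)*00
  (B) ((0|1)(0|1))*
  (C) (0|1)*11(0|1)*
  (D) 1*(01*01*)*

Check each option against the DFA on short strings; one disagreement eliminates an option:
  (A) (0|1)*00: on ε the DFA stays in s0 and accepts (s0 ∈ Accept), but the regex does not match it → eliminate
  (B) ((0|1)(0|1))*: agrees with the DFA on every string of length ≤ 6
  (C) (0|1)*11(0|1)*: on ε the DFA stays in s0 and accepts (s0 ∈ Accept), but the regex does not match it → eliminate
  (D) 1*(01*01*)*: on '1' the DFA goes s0 → s1 and rejects (s1 ∉ Accept), but the regex matches it → eliminate
Only (B) is consistent with the DFA.
(B) ((0|1)(0|1))*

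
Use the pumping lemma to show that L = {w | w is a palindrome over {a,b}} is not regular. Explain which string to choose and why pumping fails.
Assume L is regular with pumping length p. Idea: pumping the leading a-block breaks the symmetry.
Choose s = a^p b a^p (a palindrome of length 2p+1 ≥ p). By the pumping lemma, s = xyz with |xy| ≤ p, |y| > 0, so y = a^k with k > 0 (xy lies entirely in the first a^p). Then xy²z = a^(p+k) b a^p, which is not a palindrome since p+k ≠ p.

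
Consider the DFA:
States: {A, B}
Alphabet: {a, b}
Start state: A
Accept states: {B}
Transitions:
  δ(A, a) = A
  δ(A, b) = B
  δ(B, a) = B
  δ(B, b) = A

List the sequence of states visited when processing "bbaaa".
read 'b': A → B
  read 'b': B → A
  read 'a': A → A
  read 'a': A → A
  read 'a': A → A
A -> B -> A -> A -> A -> A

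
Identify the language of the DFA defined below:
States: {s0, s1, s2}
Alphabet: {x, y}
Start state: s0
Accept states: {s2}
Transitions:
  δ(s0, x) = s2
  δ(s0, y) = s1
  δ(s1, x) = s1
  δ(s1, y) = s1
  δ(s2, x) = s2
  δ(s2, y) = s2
Testing a few strings:
  'xy' → accept
  'y' → reject
  'yyy' → reject
  'x' → accept
State roles: s0=no input read; s1=started with y (dead); s2=started with x
All strings over {x,y} starting with x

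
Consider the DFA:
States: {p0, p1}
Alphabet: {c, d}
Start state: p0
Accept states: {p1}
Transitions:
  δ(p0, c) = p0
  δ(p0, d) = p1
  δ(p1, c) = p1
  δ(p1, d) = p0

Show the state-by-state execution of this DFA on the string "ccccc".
read 'c': p0 → p0
  read 'c': p0 → p0
  read 'c': p0 → p0
  read 'c': p0 → p0
  read 'c': p0 → p0
p0 -> p0 -> p0 -> p0 -> p0 -> p0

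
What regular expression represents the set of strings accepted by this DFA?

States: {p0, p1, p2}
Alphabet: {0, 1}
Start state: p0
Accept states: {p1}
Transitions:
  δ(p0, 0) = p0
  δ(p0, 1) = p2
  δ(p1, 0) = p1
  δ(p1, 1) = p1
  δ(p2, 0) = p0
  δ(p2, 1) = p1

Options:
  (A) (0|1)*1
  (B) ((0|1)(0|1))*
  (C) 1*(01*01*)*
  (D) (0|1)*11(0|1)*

Check each option against the DFA on short strings; one disagreement eliminates an option:
  (A) (0|1)*1: on '1' the DFA goes p0 → p2 and rejects (p2 ∉ Accept), but the regex matches it → eliminate
  (B) ((0|1)(0|1))*: on ε the DFA stays in p0 and rejects (p0 ∉ Accept), but the regex matches it → eliminate
  (C) 1*(01*01*)*: on ε the DFA stays in p0 and rejects (p0 ∉ Accept), but the regex matches it → eliminate
  (D) (0|1)*11(0|1)*: agrees with the DFA on every string of length ≤ 6
Only (D) is consistent with the DFA.
(D) (0|1)*11(0|1)*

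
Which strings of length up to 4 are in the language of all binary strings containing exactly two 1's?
11, 011, 101, 110, 0011, 0101, 0110, 1001, 1010, 1100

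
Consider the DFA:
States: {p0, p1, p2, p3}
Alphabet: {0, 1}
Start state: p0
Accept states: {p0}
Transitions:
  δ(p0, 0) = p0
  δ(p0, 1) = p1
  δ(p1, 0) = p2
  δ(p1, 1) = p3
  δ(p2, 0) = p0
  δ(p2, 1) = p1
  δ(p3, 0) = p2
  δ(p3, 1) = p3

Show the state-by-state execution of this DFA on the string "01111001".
read '0': p0 → p0
  read '1': p0 → p1
  read '1': p1 → p3
  read '1': p3 → p3
  read '1': p3 → p3
  read '0': p3 → p2
  read '0': p2 → p0
  read '1': p0 → p1
p0 -> p0 -> p1 -> p3 -> p3 -> p3 -> p2 -> p0 -> p1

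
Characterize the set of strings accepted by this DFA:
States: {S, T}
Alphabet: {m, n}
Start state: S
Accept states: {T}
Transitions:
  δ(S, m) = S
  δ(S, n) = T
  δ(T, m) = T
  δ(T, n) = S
Testing a few strings:
  'nnm' → reject
  'n' → accept
  'nnn' → accept
  'm' → reject
State roles: S=even number of n's so far; T=odd number of n's so far
All strings over {m,n} with an odd number of n's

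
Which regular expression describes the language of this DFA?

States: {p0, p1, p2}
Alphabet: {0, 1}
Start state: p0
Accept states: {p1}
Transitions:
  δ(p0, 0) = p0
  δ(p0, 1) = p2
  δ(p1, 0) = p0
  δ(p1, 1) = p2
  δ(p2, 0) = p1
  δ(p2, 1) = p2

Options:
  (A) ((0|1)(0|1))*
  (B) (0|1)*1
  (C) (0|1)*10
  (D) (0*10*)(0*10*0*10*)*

Check each option against the DFA on short strings; one disagreement eliminates an option:
  (A) ((0|1)(0|1))*: on ε the DFA stays in p0 and rejects (p0 ∉ Accept), but the regex matches it → eliminate
  (B) (0|1)*1: on '1' the DFA goes p0 → p2 and rejects (p2 ∉ Accept), but the regex matches it → eliminate
  (C) (0|1)*10: agrees with the DFA on every string of length ≤ 6
  (D) (0*10*)(0*10*0*10*)*: on '1' the DFA goes p0 → p2 and rejects (p2 ∉ Accept), but the regex matches it → eliminate
Only (C) is consistent with the DFA.
(C) (0|1)*10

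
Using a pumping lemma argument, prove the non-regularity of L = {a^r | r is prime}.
Assume L is regular with pumping length p. Idea: pumping by a suitable count produces a composite length.
Let q be a prime with q ≥ p and choose s = a^q ∈ L. By the pumping lemma, s = xyz with |xy| ≤ p, |y| = k ≥ 1. Take i = q+1: |xy^(q+1)z| = q + q·k = q(1+k). Since q ≥ 2 and 1+k ≥ 2, q(1+k) is composite, so xy^(q+1)z ∉ L.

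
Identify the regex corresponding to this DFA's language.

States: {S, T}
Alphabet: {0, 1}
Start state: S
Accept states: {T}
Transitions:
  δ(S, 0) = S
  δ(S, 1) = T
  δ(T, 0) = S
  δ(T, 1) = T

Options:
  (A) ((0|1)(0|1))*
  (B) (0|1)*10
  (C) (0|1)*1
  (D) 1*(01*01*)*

Check each option against the DFA on short strings; one disagreement eliminates an option:
  (A) ((0|1)(0|1))*: on ε the DFA stays in S and rejects (S ∉ Accept), but the regex matches it → eliminate
  (B) (0|1)*10: on '1' the DFA goes S → T and accepts (T ∈ Accept), but the regex does not match it → eliminate
  (C) (0|1)*1: agrees with the DFA on every string of length ≤ 6
  (D) 1*(01*01*)*: on ε the DFA stays in S and rejects (S ∉ Accept), but the regex matches it → eliminate
Only (C) is consistent with the DFA.
(C) (0|1)*1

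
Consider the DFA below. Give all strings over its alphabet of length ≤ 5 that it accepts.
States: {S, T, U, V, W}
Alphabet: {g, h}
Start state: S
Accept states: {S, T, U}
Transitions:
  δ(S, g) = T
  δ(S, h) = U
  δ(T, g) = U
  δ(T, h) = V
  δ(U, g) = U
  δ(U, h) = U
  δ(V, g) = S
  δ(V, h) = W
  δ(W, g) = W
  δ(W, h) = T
ε, g, h, gg, hg, hh, ggg, ggh, ghg, hgg, hgh, hhg, hhh, gggg, gggh, gghg, gghh, ghgg, ghgh, ghhh, hggg, hggh, hghg, hghh, hhgg, hhgh, hhhg, hhhh, ggggg, ggggh, ggghg, ggghh, gghgg, gghgh, gghhg, gghhh, ghggg, ghghg, ghghh, ghhgh, ghhhg, hgggg, hgggh, hgghg, hgghh, hghgg, hghgh, hghhg, hghhh, hhggg, hhggh, hhghg, hhghh, hhhgg, hhhgh, hhhhg, hhhhh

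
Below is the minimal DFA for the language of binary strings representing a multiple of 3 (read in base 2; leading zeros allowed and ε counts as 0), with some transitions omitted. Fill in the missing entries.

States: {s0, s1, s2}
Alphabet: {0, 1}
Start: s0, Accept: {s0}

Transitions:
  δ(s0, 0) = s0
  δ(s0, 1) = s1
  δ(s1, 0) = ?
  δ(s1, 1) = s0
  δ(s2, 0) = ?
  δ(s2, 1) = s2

From the language and accept set, identify what each state tracks — s0: value ≡ 0 (mod 3); s1: value ≡ 1 (mod 3); s2: value ≡ 2 (mod 3).
Each missing δ(q, a) is the state matching the new tracked value after reading a.
δ(s1, 0) = s2; δ(s2, 0) = s1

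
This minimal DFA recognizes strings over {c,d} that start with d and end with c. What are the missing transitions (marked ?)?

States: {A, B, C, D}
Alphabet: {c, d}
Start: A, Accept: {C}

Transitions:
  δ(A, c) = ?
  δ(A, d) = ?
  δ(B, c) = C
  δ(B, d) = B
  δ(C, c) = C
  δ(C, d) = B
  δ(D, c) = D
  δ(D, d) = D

From the language and accept set, identify what each state tracks — A: no input read; B: started with d, last symbol d; C: started with d, last symbol c; D: started with c (dead).
Each missing δ(q, a) is the state matching the new tracked value after reading a.
δ(A, c) = D; δ(A, d) = B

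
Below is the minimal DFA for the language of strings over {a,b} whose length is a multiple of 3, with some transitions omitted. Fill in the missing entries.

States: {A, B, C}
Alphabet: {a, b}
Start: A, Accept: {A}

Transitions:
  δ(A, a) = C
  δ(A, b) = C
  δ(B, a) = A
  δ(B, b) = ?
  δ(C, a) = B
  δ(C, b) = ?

From the language and accept set, identify what each state tracks — A: length ≡ 0 (mod 3); B: length ≡ 2 (mod 3); C: length ≡ 1 (mod 3).
Each missing δ(q, a) is the state matching the new tracked value after reading a.
δ(B, b) = A; δ(C, b) = B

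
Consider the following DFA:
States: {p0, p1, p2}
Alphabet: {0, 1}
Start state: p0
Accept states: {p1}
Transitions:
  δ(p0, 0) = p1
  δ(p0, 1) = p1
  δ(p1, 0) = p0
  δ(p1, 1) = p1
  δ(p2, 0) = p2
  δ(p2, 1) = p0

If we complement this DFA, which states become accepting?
Complement accept states = All states \ Original accept states
= {p0, p1, p2} \ {p1}
{p0, p2}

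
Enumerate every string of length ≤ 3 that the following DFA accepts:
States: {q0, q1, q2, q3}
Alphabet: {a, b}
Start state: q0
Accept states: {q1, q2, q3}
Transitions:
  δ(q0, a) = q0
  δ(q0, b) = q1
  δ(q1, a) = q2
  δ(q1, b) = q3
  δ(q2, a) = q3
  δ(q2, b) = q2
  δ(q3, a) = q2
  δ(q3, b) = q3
b, ab, ba, bb, aab, aba, abb, baa, bab, bba, bbb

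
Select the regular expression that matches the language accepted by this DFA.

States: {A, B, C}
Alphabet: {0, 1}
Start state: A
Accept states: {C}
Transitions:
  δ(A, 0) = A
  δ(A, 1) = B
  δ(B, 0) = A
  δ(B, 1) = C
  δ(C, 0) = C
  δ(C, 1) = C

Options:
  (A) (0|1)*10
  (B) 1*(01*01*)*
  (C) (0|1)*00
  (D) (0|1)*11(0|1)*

Check each option against the DFA on short strings; one disagreement eliminates an option:
  (A) (0|1)*10: on '10' the DFA goes A → B → A and rejects (A ∉ Accept), but the regex matches it → eliminate
  (B) 1*(01*01*)*: on ε the DFA stays in A and rejects (A ∉ Accept), but the regex matches it → eliminate
  (C) (0|1)*00: on '00' the DFA goes A → A → A and rejects (A ∉ Accept), but the regex matches it → eliminate
  (D) (0|1)*11(0|1)*: agrees with the DFA on every string of length ≤ 6
Only (D) is consistent with the DFA.
(D) (0|1)*11(0|1)*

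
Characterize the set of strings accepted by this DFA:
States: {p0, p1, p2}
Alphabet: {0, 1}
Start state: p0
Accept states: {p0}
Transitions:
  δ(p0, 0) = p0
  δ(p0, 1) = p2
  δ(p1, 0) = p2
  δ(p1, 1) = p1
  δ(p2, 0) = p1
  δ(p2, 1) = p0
Testing a few strings:
  '1010' → reject
  '101' → reject
  '111' → reject
  '0' → accept
State roles: p0=value ≡ 0 (mod 3); p1=value ≡ 2 (mod 3); p2=value ≡ 1 (mod 3)
All binary strings representing a multiple of 3 (read in base 2; leading zeros allowed and ε counts as 0)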